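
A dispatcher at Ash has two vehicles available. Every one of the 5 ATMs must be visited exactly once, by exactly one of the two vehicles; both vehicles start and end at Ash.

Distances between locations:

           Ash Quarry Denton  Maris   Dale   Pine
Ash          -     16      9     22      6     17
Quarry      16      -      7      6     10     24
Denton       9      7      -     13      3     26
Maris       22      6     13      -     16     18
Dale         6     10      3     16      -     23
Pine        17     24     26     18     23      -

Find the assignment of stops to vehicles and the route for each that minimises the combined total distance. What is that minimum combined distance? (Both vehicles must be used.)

69 — the smallest possible combined total.

There are 2^4 − 1 = 15 ways to divide the 5 stops into two non-empty groups. For each, the best each vehicle can do is its own shortest tour through its group:
  {Quarry} + {Denton, Maris, Dale, Pine}: 32 + 57 = 89
  {Denton} + {Quarry, Maris, Dale, Pine}: 18 + 57 = 75
  {Quarry, Denton} + {Maris, Dale, Pine}: 32 + 57 = 89
  {Maris} + {Quarry, Denton, Dale, Pine}: 44 + 57 = 101
  {Quarry, Maris} + {Denton, Dale, Pine}: 44 + 52 = 96
  {Denton, Maris} + {Quarry, Dale, Pine}: 44 + 57 = 101
  … (15 splits in total)
  {Dale} + {Quarry, Denton, Maris, Pine}: 12 + 57 = 69  ← best
Best: vehicle 1 Ash → Dale → Ash = 12; vehicle 2 Ash → Denton → Quarry → Maris → Pine → Ash = 57; combined 69.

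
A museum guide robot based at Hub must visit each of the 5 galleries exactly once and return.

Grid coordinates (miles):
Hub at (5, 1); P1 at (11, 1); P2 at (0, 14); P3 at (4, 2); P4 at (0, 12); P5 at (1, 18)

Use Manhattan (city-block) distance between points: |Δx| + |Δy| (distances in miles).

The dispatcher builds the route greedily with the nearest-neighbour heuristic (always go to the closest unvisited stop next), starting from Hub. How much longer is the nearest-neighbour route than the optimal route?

Hub: P3=2, P1=6, P4=16, P2=18, P5=21 ⇒ P3
P3: P1=8, P4=14, P2=16, P5=19 ⇒ P1
P1: P4=22, P2=24, P5=27 ⇒ P4
P4: P2=2, P5=7 ⇒ P2
P2: P5=5 ⇒ P5
NN route Hub → P3 → P1 → P4 → P2 → P5 → Hub costs 60.
Optimal: Hub → P1 → P3 → P4 → P2 → P5 → Hub costs 56 (by enumerating all 60 distinct tours).
Excess = 60 − 56 = 4.

Excess over optimum: 4 miles.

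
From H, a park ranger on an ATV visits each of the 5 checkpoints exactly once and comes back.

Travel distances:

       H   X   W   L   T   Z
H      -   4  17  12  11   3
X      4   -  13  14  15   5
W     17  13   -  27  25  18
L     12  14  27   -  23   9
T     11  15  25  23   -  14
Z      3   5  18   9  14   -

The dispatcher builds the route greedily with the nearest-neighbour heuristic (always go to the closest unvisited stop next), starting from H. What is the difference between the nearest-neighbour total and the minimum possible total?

From H: Z=3, X=4, T=11, L=12, W=17 → choose Z (3).
From Z: X=5, L=9, T=14, W=18 → choose X (5).
From X: W=13, L=14, T=15 → choose W (13).
From W: T=25, L=27 → choose T (25).
From T: L=23 → choose L (23).
NN route H → Z → X → W → T → L → H costs 81.
Optimal: H → L → Z → X → W → T → H costs 75 (by enumerating all 60 distinct tours).
Excess = 81 − 75 = 6.

The nearest-neighbour route is 6 longer than optimal.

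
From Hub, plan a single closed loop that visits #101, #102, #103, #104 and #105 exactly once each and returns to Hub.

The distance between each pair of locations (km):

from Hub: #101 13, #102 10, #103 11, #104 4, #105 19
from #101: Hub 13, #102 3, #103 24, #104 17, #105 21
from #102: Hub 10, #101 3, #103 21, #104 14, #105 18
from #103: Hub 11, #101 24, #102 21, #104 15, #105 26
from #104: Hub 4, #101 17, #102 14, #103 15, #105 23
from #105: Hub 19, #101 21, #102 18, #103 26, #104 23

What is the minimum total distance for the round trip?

There are 60 distinct closed tours to check (reversals are equivalent).
Hub - #101 - #102 - #103 - #104 - #105 - Hub: 13+3+21+15+23+19 = 94
Hub - #101 - #102 - #103 - #105 - #104 - Hub: 13+3+21+26+23+4 = 90
Hub - #101 - #102 - #104 - #103 - #105 - Hub: 13+3+14+15+26+19 = 90
Hub - #101 - #102 - #104 - #105 - #103 - Hub: 13+3+14+23+26+11 = 90
Hub - #101 - #102 - #105 - #103 - #104 - Hub: 13+3+18+26+15+4 = 79
Hub - #101 - #102 - #105 - #104 - #103 - Hub: 13+3+18+23+15+11 = 83
Hub - #101 - #103 - #102 - #104 - #105 - Hub: 13+24+21+14+23+19 = 114
Hub - #101 - #103 - #102 - #105 - #104 - Hub: 13+24+21+18+23+4 = 103
Hub - #101 - #103 - #104 - #102 - #105 - Hub: 13+24+15+14+18+19 = 103
Hub - #101 - #103 - #104 - #105 - #102 - Hub: 13+24+15+23+18+10 = 103
Hub - #101 - #103 - #105 - #102 - #104 - Hub: 13+24+26+18+14+4 = 99
Hub - #101 - #103 - #105 - #104 - #102 - Hub: 13+24+26+23+14+10 = 110
Hub - #101 - #104 - #102 - #103 - #105 - Hub: 13+17+14+21+26+19 = 110
Hub - #101 - #104 - #102 - #105 - #103 - Hub: 13+17+14+18+26+11 = 99
… (46 more)
The minimum is 79.
One optimal route: Hub → #101 → #102 → #105 → #103 → #104 → Hub (or its reverse).

Shortest round trip = 79 km.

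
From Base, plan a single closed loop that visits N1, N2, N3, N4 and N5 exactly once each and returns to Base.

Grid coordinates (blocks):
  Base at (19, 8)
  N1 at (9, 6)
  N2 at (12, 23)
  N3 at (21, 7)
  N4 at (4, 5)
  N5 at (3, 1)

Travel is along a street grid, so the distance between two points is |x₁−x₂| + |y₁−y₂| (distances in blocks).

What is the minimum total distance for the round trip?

80 blocks — the shortest possible round trip.

Base→N1→N2→N3→N4→N5→Base: 12+20+25+19+5+23 = 104
Base→N1→N2→N3→N5→N4→Base: 12+20+25+24+5+18 = 104
Base→N1→N2→N4→N3→N5→Base: 12+20+26+19+24+23 = 124
Base→N1→N2→N4→N5→N3→Base: 12+20+26+5+24+3 = 90
Base→N1→N2→N5→N3→N4→Base: 12+20+31+24+19+18 = 124
Base→N1→N2→N5→N4→N3→Base: 12+20+31+5+19+3 = 90
Base→N1→N3→N2→N4→N5→Base: 12+13+25+26+5+23 = 104
Base→N1→N3→N2→N5→N4→Base: 12+13+25+31+5+18 = 104
Base→N1→N3→N4→N2→N5→Base: 12+13+19+26+31+23 = 124
Base→N1→N3→N4→N5→N2→Base: 12+13+19+5+31+22 = 102
Base→N1→N3→N5→N2→N4→Base: 12+13+24+31+26+18 = 124
Base→N1→N3→N5→N4→N2→Base: 12+13+24+5+26+22 = 102
Base→N1→N4→N2→N3→N5→Base: 12+6+26+25+24+23 = 116
Base→N1→N4→N2→N5→N3→Base: 12+6+26+31+24+3 = 102
… (46 more)
Base→N2→N1→N4→N5→N3→Base: 22+20+6+5+24+3 = 80  ← best
The minimum is 80.
One optimal route: Base → N2 → N1 → N4 → N5 → N3 → Base (or its reverse).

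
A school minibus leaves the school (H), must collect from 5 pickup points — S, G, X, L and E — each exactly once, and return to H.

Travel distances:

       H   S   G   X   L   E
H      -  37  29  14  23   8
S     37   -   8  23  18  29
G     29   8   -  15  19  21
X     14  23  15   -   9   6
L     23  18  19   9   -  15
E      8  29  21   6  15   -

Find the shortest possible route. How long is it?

78 — the shortest possible round trip.

H - S - G - X - L - E - H: 37+8+15+9+15+8 = 92
H - S - G - X - E - L - H: 37+8+15+6+15+23 = 104
H - S - G - L - X - E - H: 37+8+19+9+6+8 = 87
H - S - G - L - E - X - H: 37+8+19+15+6+14 = 99
H - S - G - E - X - L - H: 37+8+21+6+9+23 = 104
H - S - G - E - L - X - H: 37+8+21+15+9+14 = 104
H - S - X - G - L - E - H: 37+23+15+19+15+8 = 117
H - S - X - G - E - L - H: 37+23+15+21+15+23 = 134
H - S - X - L - G - E - H: 37+23+9+19+21+8 = 117
H - S - X - L - E - G - H: 37+23+9+15+21+29 = 134
H - S - X - E - G - L - H: 37+23+6+21+19+23 = 129
H - S - X - E - L - G - H: 37+23+6+15+19+29 = 129
H - S - L - G - X - E - H: 37+18+19+15+6+8 = 103
H - S - L - G - E - X - H: 37+18+19+21+6+14 = 115
… (46 more)
H - G - S - L - X - E - H: 29+8+18+9+6+8 = 78  ← best
The minimum is 78.
One optimal route: H → G → S → L → X → E → H (or its reverse).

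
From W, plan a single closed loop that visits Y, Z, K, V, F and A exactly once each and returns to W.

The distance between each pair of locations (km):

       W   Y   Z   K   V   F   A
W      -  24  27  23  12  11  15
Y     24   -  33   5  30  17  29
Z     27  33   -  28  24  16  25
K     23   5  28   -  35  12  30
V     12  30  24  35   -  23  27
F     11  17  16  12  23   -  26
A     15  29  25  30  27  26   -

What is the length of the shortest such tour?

Minimum total distance: 113 km.

With 6 stops there are 6!/2 = 360 distinct round trips (a route and its reverse cost the same).
W - Y - Z - K - V - F - A - W: 24+33+28+35+23+26+15 = 184
W - Y - Z - K - V - A - F - W: 24+33+28+35+27+26+11 = 184
W - Y - Z - K - F - V - A - W: 24+33+28+12+23+27+15 = 162
W - Y - Z - K - F - A - V - W: 24+33+28+12+26+27+12 = 162
W - Y - Z - K - A - V - F - W: 24+33+28+30+27+23+11 = 176
W - Y - Z - K - A - F - V - W: 24+33+28+30+26+23+12 = 176
W - Y - Z - V - K - F - A - W: 24+33+24+35+12+26+15 = 169
W - Y - Z - V - K - A - F - W: 24+33+24+35+30+26+11 = 183
… (352 more)
W - V - Z - F - K - Y - A - W: 12+24+16+12+5+29+15 = 113  ← best
The minimum is 113.
One optimal route: W → V → Z → F → K → Y → A → W (or its reverse).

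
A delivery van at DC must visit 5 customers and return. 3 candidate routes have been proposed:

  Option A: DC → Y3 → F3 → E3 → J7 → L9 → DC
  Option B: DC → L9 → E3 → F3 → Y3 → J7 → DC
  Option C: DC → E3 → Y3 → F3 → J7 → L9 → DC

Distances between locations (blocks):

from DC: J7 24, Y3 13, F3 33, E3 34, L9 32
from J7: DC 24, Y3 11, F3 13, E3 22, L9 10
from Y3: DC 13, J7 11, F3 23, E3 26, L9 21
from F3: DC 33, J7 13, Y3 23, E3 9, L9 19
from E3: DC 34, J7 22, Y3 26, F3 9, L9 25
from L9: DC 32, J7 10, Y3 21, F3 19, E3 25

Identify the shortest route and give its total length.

Option A: 13 + 23 + 9 + 22 + 10 + 32 = 109
Option B: 32 + 25 + 9 + 23 + 11 + 24 = 124
Option C: 34 + 26 + 23 + 13 + 10 + 32 = 138

Shortest is Option A, total 109 blocks.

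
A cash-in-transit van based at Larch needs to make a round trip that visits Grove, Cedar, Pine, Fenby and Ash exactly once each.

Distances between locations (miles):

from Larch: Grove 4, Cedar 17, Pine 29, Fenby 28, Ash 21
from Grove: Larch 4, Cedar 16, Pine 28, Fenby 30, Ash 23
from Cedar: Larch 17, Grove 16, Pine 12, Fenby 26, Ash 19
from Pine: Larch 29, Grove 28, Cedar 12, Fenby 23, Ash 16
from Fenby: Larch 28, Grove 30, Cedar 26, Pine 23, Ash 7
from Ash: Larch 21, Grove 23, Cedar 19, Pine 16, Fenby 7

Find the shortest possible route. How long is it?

Shortest round trip = 83 miles.

There are 60 distinct closed tours to check (reversals are equivalent).
Larch - Grove - Cedar - Pine - Fenby - Ash - Larch: 4+16+12+23+7+21 = 83
Larch - Grove - Cedar - Pine - Ash - Fenby - Larch: 4+16+12+16+7+28 = 83
Larch - Grove - Cedar - Fenby - Pine - Ash - Larch: 4+16+26+23+16+21 = 106
Larch - Grove - Cedar - Fenby - Ash - Pine - Larch: 4+16+26+7+16+29 = 98
Larch - Grove - Cedar - Ash - Pine - Fenby - Larch: 4+16+19+16+23+28 = 106
Larch - Grove - Cedar - Ash - Fenby - Pine - Larch: 4+16+19+7+23+29 = 98
Larch - Grove - Pine - Cedar - Fenby - Ash - Larch: 4+28+12+26+7+21 = 98
Larch - Grove - Pine - Cedar - Ash - Fenby - Larch: 4+28+12+19+7+28 = 98
Larch - Grove - Pine - Fenby - Cedar - Ash - Larch: 4+28+23+26+19+21 = 121
Larch - Grove - Pine - Fenby - Ash - Cedar - Larch: 4+28+23+7+19+17 = 98
Larch - Grove - Pine - Ash - Cedar - Fenby - Larch: 4+28+16+19+26+28 = 121
Larch - Grove - Pine - Ash - Fenby - Cedar - Larch: 4+28+16+7+26+17 = 98
Larch - Grove - Fenby - Cedar - Pine - Ash - Larch: 4+30+26+12+16+21 = 109
Larch - Grove - Fenby - Cedar - Ash - Pine - Larch: 4+30+26+19+16+29 = 124
… (46 more)
The minimum is 83.
One optimal route: Larch → Grove → Cedar → Pine → Fenby → Ash → Larch (or its reverse).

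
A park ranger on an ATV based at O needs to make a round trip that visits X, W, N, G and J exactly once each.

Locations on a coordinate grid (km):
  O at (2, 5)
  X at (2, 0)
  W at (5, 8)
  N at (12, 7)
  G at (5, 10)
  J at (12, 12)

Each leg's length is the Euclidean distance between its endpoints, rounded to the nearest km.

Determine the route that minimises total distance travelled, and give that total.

35 km — the shortest possible round trip.

With 5 stops there are 5!/2 = 60 distinct round trips (a route and its reverse cost the same).
O-X-W-N-G-J-O: 5+9+7+8+7+12 = 48
O-X-W-N-J-G-O: 5+9+7+5+7+6 = 39
O-X-W-G-N-J-O: 5+9+2+8+5+12 = 41
O-X-W-G-J-N-O: 5+9+2+7+5+10 = 38
O-X-W-J-N-G-O: 5+9+8+5+8+6 = 41
O-X-W-J-G-N-O: 5+9+8+7+8+10 = 47
O-X-N-W-G-J-O: 5+12+7+2+7+12 = 45
O-X-N-W-J-G-O: 5+12+7+8+7+6 = 45
O-X-N-G-W-J-O: 5+12+8+2+8+12 = 47
O-X-N-G-J-W-O: 5+12+8+7+8+4 = 44
O-X-N-J-W-G-O: 5+12+5+8+2+6 = 38
O-X-N-J-G-W-O: 5+12+5+7+2+4 = 35
O-X-G-W-N-J-O: 5+10+2+7+5+12 = 41
O-X-G-W-J-N-O: 5+10+2+8+5+10 = 40
… (46 more)
The minimum is 35.
One optimal route: O → X → N → J → G → W → O (or its reverse).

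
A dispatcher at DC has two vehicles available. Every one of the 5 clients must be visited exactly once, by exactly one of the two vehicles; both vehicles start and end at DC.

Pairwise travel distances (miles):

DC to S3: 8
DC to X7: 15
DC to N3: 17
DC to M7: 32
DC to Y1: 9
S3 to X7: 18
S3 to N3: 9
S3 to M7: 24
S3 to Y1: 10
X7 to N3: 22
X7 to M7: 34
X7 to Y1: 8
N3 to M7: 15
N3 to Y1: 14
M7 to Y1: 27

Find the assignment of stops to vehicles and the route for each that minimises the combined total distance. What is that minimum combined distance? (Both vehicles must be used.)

Try each way of splitting the stops between the two vehicles (each non-empty) and, for each split, find the best tour for each vehicle:
  {S3} + {X7, N3, M7, Y1}: 16 + 82 = 98
  {X7} + {S3, N3, M7, Y1}: 30 + 68 = 98
  {S3, X7} + {N3, M7, Y1}: 41 + 68 = 109
  {N3} + {S3, X7, M7, Y1}: 34 + 82 = 116
  {S3, N3} + {X7, M7, Y1}: 34 + 82 = 116
  {X7, N3} + {S3, M7, Y1}: 54 + 68 = 122
  … (15 splits in total)
  {S3, N3, M7} + {X7, Y1}: 64 + 32 = 96  ← best
Best: vehicle 1 DC → S3 → N3 → M7 → DC = 64; vehicle 2 DC → X7 → Y1 → DC = 32; combined 96.

Minimum combined distance: 96 miles.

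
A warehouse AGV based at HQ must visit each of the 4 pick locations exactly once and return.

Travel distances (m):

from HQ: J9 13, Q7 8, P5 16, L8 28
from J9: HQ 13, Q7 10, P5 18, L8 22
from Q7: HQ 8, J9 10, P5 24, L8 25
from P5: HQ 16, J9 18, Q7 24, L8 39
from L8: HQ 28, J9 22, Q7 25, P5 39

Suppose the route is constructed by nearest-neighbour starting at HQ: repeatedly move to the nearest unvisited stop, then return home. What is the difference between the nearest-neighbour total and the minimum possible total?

From HQ: Q7=8, J9=13, P5=16, L8=28 → choose Q7 (8).
From Q7: J9=10, P5=24, L8=25 → choose J9 (10).
From J9: P5=18, L8=22 → choose P5 (18).
From P5: L8=39 → choose L8 (39).
NN route HQ → Q7 → J9 → P5 → L8 → HQ costs 103.
Optimal: HQ → Q7 → L8 → J9 → P5 → HQ costs 89 (by enumerating all 12 distinct tours).
Excess = 103 − 89 = 14.

14 m longer than the optimal tour.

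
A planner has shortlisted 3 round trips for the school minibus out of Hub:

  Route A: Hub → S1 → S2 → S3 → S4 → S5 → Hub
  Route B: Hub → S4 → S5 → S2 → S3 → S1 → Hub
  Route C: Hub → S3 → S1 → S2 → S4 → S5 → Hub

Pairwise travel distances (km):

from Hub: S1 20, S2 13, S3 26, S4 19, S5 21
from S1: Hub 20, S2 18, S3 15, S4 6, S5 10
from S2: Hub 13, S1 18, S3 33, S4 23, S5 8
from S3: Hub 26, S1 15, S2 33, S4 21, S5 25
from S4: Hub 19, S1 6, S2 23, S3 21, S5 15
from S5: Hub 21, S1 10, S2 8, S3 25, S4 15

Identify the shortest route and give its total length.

Route A: 20 + 18 + 33 + 21 + 15 + 21 = 128
Route B: 19 + 15 + 8 + 33 + 15 + 20 = 110
Route C: 26 + 15 + 18 + 23 + 15 + 21 = 118

Shortest is Route B, total 110 km.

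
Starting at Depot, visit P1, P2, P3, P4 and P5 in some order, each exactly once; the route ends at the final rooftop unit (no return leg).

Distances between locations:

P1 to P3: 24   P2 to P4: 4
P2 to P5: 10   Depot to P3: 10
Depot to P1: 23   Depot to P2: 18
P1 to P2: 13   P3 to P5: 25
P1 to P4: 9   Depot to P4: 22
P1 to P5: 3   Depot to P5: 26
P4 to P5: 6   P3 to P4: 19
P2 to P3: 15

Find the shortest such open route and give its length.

Minimum one-way distance = 38.

There are 5! = 120 possible orderings.
Depot→P1→P2→P3→P4→P5: 23+13+15+19+6 = 76
Depot→P1→P2→P3→P5→P4: 23+13+15+25+6 = 82
Depot→P1→P2→P4→P3→P5: 23+13+4+19+25 = 84
Depot→P1→P2→P4→P5→P3: 23+13+4+6+25 = 71
Depot→P1→P2→P5→P3→P4: 23+13+10+25+19 = 90
Depot→P1→P2→P5→P4→P3: 23+13+10+6+19 = 71
Depot→P1→P3→P2→P4→P5: 23+24+15+4+6 = 72
Depot→P1→P3→P2→P5→P4: 23+24+15+10+6 = 78
Depot→P1→P3→P4→P2→P5: 23+24+19+4+10 = 80
Depot→P1→P3→P4→P5→P2: 23+24+19+6+10 = 82
Depot→P1→P3→P5→P2→P4: 23+24+25+10+4 = 86
Depot→P1→P3→P5→P4→P2: 23+24+25+6+4 = 82
Depot→P1→P4→P2→P3→P5: 23+9+4+15+25 = 76
Depot→P1→P4→P2→P5→P3: 23+9+4+10+25 = 71
… (106 more)
Depot→P3→P2→P4→P5→P1: 10+15+4+6+3 = 38  ← best
The minimum is 38.
One shortest path: Depot → P3 → P2 → P4 → P5 → P1.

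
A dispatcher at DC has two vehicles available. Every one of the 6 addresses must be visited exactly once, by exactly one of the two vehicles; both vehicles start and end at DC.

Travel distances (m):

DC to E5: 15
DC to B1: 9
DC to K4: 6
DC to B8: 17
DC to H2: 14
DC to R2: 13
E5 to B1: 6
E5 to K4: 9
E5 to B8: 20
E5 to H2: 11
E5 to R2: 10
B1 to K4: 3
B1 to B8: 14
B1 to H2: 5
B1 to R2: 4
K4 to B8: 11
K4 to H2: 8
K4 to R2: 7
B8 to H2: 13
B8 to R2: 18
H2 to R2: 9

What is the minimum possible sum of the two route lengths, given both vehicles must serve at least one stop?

There are 2^5 − 1 = 31 ways to divide the 6 stops into two non-empty groups. For each, the best each vehicle can do is its own shortest tour through its group:
  {E5} + {B1, K4, B8, H2, R2}: 30 + 52 = 82
  {B1} + {E5, K4, B8, H2, R2}: 18 + 64 = 82
  {E5, B1} + {K4, B8, H2, R2}: 30 + 52 = 82
  {K4} + {E5, B1, B8, H2, R2}: 12 + 64 = 76
  {E5, K4} + {B1, B8, H2, R2}: 30 + 52 = 82
  {B1, K4} + {E5, B8, H2, R2}: 18 + 64 = 82
  … (31 splits in total)
Best: vehicle 1 DC → K4 → DC = 12; vehicle 2 DC → E5 → B1 → R2 → H2 → B8 → DC = 64; combined 76.

Minimum combined distance: 76 m.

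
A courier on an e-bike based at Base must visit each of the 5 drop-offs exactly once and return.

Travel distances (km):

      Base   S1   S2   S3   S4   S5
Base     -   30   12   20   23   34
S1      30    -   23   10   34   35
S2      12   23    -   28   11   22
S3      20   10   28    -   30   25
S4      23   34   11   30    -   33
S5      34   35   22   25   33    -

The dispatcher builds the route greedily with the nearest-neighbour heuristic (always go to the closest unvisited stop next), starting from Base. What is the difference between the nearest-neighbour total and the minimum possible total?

The nearest-neighbour route is 11 km longer than optimal.

From Base: S2=12, S3=20, S4=23, S1=30, S5=34 → choose S2 (12).
From S2: S4=11, S5=22, S1=23, S3=28 → choose S4 (11).
From S4: S3=30, S5=33, S1=34 → choose S3 (30).
From S3: S1=10, S5=25 → choose S1 (10).
From S1: S5=35 → choose S5 (35).
NN route Base → S2 → S4 → S3 → S1 → S5 → Base costs 132.
Optimal: Base → S1 → S3 → S5 → S2 → S4 → Base costs 121 (by enumerating all 60 distinct tours).
Excess = 132 − 121 = 11.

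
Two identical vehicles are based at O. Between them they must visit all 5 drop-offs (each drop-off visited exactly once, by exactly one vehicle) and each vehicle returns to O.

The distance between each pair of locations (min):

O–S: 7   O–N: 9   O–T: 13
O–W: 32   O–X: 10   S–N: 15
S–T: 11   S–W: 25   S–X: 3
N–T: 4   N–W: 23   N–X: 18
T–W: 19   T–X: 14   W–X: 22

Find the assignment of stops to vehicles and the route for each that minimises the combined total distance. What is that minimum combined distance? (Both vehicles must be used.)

Minimum combined distance: 78 min.

Check every non-empty split of the stops between the two vehicles; for each half take its own optimal tour:
  {S} + {N, T, W, X}: 14 + 64 = 78
  {N} + {S, T, W, X}: 18 + 64 = 82
  {S, N} + {T, W, X}: 31 + 64 = 95
  {T} + {S, N, W, X}: 26 + 64 = 90
  {S, T} + {N, W, X}: 31 + 64 = 95
  {N, T} + {S, W, X}: 26 + 64 = 90
  … (15 splits in total)
Best: vehicle 1 O → S → O = 14; vehicle 2 O → N → T → W → X → O = 64; combined 78.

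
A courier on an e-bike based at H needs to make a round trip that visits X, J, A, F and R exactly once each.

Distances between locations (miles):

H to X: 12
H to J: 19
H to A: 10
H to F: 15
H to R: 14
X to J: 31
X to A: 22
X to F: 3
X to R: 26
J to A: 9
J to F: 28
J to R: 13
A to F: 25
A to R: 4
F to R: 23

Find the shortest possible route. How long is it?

Minimum total distance: 70 miles.

H → X → J → A → F → R → H: 12+31+9+25+23+14 = 114
H → X → J → A → R → F → H: 12+31+9+4+23+15 = 94
H → X → J → F → A → R → H: 12+31+28+25+4+14 = 114
H → X → J → F → R → A → H: 12+31+28+23+4+10 = 108
H → X → J → R → A → F → H: 12+31+13+4+25+15 = 100
H → X → J → R → F → A → H: 12+31+13+23+25+10 = 114
H → X → A → J → F → R → H: 12+22+9+28+23+14 = 108
H → X → A → J → R → F → H: 12+22+9+13+23+15 = 94
H → X → A → F → J → R → H: 12+22+25+28+13+14 = 114
H → X → A → F → R → J → H: 12+22+25+23+13+19 = 114
H → X → A → R → J → F → H: 12+22+4+13+28+15 = 94
H → X → A → R → F → J → H: 12+22+4+23+28+19 = 108
H → X → F → J → A → R → H: 12+3+28+9+4+14 = 70
H → X → F → J → R → A → H: 12+3+28+13+4+10 = 70
… (46 more)
The minimum is 70.
One optimal route: H → X → F → J → A → R → H (or its reverse).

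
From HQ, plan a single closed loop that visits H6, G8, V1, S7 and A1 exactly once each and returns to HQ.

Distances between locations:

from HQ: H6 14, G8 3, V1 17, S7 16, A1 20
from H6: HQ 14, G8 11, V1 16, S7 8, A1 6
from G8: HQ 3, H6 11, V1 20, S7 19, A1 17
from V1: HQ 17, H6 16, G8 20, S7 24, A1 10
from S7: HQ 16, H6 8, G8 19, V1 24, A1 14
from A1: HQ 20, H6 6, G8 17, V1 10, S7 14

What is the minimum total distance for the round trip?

63 — the shortest possible round trip.

HQ-H6-G8-V1-S7-A1-HQ: 14+11+20+24+14+20 = 103
HQ-H6-G8-V1-A1-S7-HQ: 14+11+20+10+14+16 = 85
HQ-H6-G8-S7-V1-A1-HQ: 14+11+19+24+10+20 = 98
HQ-H6-G8-S7-A1-V1-HQ: 14+11+19+14+10+17 = 85
HQ-H6-G8-A1-V1-S7-HQ: 14+11+17+10+24+16 = 92
HQ-H6-G8-A1-S7-V1-HQ: 14+11+17+14+24+17 = 97
HQ-H6-V1-G8-S7-A1-HQ: 14+16+20+19+14+20 = 103
HQ-H6-V1-G8-A1-S7-HQ: 14+16+20+17+14+16 = 97
HQ-H6-V1-S7-G8-A1-HQ: 14+16+24+19+17+20 = 110
HQ-H6-V1-S7-A1-G8-HQ: 14+16+24+14+17+3 = 88
HQ-H6-V1-A1-G8-S7-HQ: 14+16+10+17+19+16 = 92
HQ-H6-V1-A1-S7-G8-HQ: 14+16+10+14+19+3 = 76
HQ-H6-S7-G8-V1-A1-HQ: 14+8+19+20+10+20 = 91
HQ-H6-S7-G8-A1-V1-HQ: 14+8+19+17+10+17 = 85
… (46 more)
HQ-G8-H6-S7-A1-V1-HQ: 3+11+8+14+10+17 = 63  ← best
The minimum is 63.
One optimal route: HQ → G8 → H6 → S7 → A1 → V1 → HQ (or its reverse).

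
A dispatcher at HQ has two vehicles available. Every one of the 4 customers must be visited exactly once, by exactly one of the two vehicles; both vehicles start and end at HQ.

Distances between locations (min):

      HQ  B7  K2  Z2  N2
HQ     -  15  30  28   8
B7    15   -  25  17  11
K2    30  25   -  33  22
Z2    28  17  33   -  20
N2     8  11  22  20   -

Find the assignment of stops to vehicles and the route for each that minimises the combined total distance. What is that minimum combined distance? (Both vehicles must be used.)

111 min — the smallest possible combined total.

Check every non-empty split of the stops between the two vehicles; for each half take its own optimal tour:
  {B7} + {K2, Z2, N2}: 30 + 91 = 121
  {K2} + {B7, Z2, N2}: 60 + 60 = 120
  {B7, K2} + {Z2, N2}: 70 + 56 = 126
  {Z2} + {B7, K2, N2}: 56 + 70 = 126
  {B7, Z2} + {K2, N2}: 60 + 60 = 120
  {K2, Z2} + {B7, N2}: 91 + 34 = 125
  … (7 splits in total)
  {B7, K2, Z2} + {N2}: 95 + 16 = 111  ← best
Best: vehicle 1 HQ → B7 → Z2 → K2 → HQ = 95; vehicle 2 HQ → N2 → HQ = 16; combined 111.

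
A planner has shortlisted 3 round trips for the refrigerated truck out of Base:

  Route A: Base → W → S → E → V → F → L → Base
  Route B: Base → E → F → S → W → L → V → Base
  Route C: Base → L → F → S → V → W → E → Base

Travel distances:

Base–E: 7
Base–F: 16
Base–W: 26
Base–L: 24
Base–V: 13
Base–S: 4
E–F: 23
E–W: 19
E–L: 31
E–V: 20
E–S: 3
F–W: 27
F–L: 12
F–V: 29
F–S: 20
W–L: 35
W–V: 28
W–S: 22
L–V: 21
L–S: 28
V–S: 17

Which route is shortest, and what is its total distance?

Route A: 26 + 22 + 3 + 20 + 29 + 12 + 24 = 136
Route B: 7 + 23 + 20 + 22 + 35 + 21 + 13 = 141
Route C: 24 + 12 + 20 + 17 + 28 + 19 + 7 = 127

Shortest is Route C, total 127.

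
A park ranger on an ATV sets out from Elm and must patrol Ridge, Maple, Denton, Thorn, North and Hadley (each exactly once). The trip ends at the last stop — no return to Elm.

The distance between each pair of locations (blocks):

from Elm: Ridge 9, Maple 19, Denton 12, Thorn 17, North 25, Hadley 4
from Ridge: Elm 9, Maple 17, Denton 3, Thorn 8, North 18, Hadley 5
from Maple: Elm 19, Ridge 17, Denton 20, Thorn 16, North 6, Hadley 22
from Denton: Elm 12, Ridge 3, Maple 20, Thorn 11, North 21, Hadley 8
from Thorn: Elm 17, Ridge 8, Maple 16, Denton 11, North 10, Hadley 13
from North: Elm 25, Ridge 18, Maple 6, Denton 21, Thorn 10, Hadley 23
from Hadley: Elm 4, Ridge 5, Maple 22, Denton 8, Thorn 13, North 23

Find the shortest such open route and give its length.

There are 6! = 720 possible orderings.
Elm→Ridge→Maple→Denton→Thorn→North→Hadley: 9+17+20+11+10+23 = 90
Elm→Ridge→Maple→Denton→Thorn→Hadley→North: 9+17+20+11+13+23 = 93
Elm→Ridge→Maple→Denton→North→Thorn→Hadley: 9+17+20+21+10+13 = 90
Elm→Ridge→Maple→Denton→North→Hadley→Thorn: 9+17+20+21+23+13 = 103
Elm→Ridge→Maple→Denton→Hadley→Thorn→North: 9+17+20+8+13+10 = 77
Elm→Ridge→Maple→Denton→Hadley→North→Thorn: 9+17+20+8+23+10 = 87
Elm→Ridge→Maple→Thorn→Denton→North→Hadley: 9+17+16+11+21+23 = 97
Elm→Ridge→Maple→Thorn→Denton→Hadley→North: 9+17+16+11+8+23 = 84
… (712 more)
Elm→Hadley→Ridge→Denton→Thorn→North→Maple: 4+5+3+11+10+6 = 39  ← best
The minimum is 39.
One shortest path: Elm → Hadley → Ridge → Denton → Thorn → North → Maple.

Shortest open route: 39 blocks.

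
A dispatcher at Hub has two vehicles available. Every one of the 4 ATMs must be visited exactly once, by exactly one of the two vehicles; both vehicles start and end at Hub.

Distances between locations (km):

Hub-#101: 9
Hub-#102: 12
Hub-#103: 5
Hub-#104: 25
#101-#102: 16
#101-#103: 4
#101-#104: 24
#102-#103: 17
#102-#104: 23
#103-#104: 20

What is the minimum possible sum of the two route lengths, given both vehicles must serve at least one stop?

Check every non-empty split of the stops between the two vehicles; for each half take its own optimal tour:
  {#101} + {#102, #103, #104}: 18 + 60 = 78
  {#102} + {#101, #103, #104}: 24 + 58 = 82
  {#101, #102} + {#103, #104}: 37 + 50 = 87
  {#103} + {#101, #102, #104}: 10 + 68 = 78
  {#101, #103} + {#102, #104}: 18 + 60 = 78
  {#102, #103} + {#101, #104}: 34 + 58 = 92
  … (7 splits in total)
Best: vehicle 1 Hub → #101 → Hub = 18; vehicle 2 Hub → #102 → #104 → #103 → Hub = 60; combined 78.

78 km — the smallest possible combined total.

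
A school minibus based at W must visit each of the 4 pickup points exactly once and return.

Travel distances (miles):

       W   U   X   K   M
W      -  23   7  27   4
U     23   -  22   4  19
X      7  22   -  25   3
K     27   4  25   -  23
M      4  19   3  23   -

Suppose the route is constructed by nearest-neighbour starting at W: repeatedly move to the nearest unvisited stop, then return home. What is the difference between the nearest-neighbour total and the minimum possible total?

Excess over optimum: 1 miles.

W: M=4, X=7, U=23, K=27 ⇒ M
M: X=3, U=19, K=23 ⇒ X
X: U=22, K=25 ⇒ U
U: K=4 ⇒ K
NN route W → M → X → U → K → W costs 60.
Optimal: W → U → K → X → M → W costs 59 (by enumerating all 12 distinct tours).
Excess = 60 − 59 = 1.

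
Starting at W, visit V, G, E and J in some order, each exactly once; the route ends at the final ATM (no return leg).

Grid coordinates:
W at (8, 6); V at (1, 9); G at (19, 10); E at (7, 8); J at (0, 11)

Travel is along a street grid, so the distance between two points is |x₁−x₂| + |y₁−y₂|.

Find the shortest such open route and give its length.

Shortest open route: 33.

There are 4! = 24 possible orderings.
W → V → G → E → J: 10+19+14+10 = 53
W → V → G → J → E: 10+19+20+10 = 59
W → V → E → G → J: 10+7+14+20 = 51
W → V → E → J → G: 10+7+10+20 = 47
W → V → J → G → E: 10+3+20+14 = 47
W → V → J → E → G: 10+3+10+14 = 37
W → G → V → E → J: 15+19+7+10 = 51
W → G → V → J → E: 15+19+3+10 = 47
W → G → E → V → J: 15+14+7+3 = 39
W → G → E → J → V: 15+14+10+3 = 42
W → G → J → V → E: 15+20+3+7 = 45
W → G → J → E → V: 15+20+10+7 = 52
W → E → V → G → J: 3+7+19+20 = 49
W → E → V → J → G: 3+7+3+20 = 33
… (10 more)
The minimum is 33.
One shortest path: W → E → V → J → G.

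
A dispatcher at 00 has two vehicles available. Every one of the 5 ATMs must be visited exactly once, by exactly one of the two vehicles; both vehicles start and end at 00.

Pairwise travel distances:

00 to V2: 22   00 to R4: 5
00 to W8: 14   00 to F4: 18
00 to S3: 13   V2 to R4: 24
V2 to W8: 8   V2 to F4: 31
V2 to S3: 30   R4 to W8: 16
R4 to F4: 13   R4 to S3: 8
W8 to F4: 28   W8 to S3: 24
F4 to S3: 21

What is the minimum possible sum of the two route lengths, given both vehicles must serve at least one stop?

There are 2^4 − 1 = 15 ways to divide the 5 stops into two non-empty groups. For each, the best each vehicle can do is its own shortest tour through its group:
  {V2} + {R4, W8, F4, S3}: 44 + 76 = 120
  {R4} + {V2, W8, F4, S3}: 10 + 87 = 97
  {V2, R4} + {W8, F4, S3}: 51 + 76 = 127
  {W8} + {V2, R4, F4, S3}: 28 + 87 = 115
  {V2, W8} + {R4, F4, S3}: 44 + 52 = 96
  {R4, W8} + {V2, F4, S3}: 35 + 87 = 122
  … (15 splits in total)
Best: vehicle 1 00 → V2 → W8 → 00 = 44; vehicle 2 00 → R4 → F4 → S3 → 00 = 52; combined 96.

96 — the smallest possible combined total.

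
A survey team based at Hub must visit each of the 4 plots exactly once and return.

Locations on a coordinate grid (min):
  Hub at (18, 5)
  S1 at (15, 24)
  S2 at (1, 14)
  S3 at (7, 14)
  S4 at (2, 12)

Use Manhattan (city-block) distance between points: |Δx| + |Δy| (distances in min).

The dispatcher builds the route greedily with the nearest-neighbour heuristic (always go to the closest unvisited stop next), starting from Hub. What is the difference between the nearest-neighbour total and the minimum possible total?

Hub: S3=20, S1=22, S4=23, S2=26 ⇒ S3
S3: S2=6, S4=7, S1=18 ⇒ S2
S2: S4=3, S1=24 ⇒ S4
S4: S1=25 ⇒ S1
NN route Hub → S3 → S2 → S4 → S1 → Hub costs 76.
Optimal: Hub → S1 → S3 → S2 → S4 → Hub costs 72 (by enumerating all 12 distinct tours).
Excess = 76 − 72 = 4.

Excess over optimum: 4 min.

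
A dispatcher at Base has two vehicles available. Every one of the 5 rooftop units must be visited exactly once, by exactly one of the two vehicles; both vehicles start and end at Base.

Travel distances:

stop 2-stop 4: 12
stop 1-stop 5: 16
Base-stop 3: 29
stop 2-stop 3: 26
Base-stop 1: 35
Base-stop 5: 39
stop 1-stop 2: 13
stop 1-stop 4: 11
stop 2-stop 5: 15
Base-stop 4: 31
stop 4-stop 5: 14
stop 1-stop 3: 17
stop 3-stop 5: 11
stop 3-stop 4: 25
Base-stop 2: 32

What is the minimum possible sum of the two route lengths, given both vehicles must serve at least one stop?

Try each way of splitting the stops between the two vehicles (each non-empty) and, for each split, find the best tour for each vehicle:
  {stop 1} + {stop 2, stop 3, stop 4, stop 5}: 70 + 98 = 168
  {stop 2} + {stop 1, stop 3, stop 4, stop 5}: 64 + 98 = 162
  {stop 1, stop 2} + {stop 3, stop 4, stop 5}: 80 + 85 = 165
  {stop 3} + {stop 1, stop 2, stop 4, stop 5}: 58 + 105 = 163
  {stop 1, stop 3} + {stop 2, stop 4, stop 5}: 81 + 92 = 173
  {stop 2, stop 3} + {stop 1, stop 4, stop 5}: 87 + 96 = 183
  … (15 splits in total)
Best: vehicle 1 Base → stop 2 → Base = 64; vehicle 2 Base → stop 3 → stop 5 → stop 1 → stop 4 → Base = 98; combined 162.

Minimum combined distance: 162.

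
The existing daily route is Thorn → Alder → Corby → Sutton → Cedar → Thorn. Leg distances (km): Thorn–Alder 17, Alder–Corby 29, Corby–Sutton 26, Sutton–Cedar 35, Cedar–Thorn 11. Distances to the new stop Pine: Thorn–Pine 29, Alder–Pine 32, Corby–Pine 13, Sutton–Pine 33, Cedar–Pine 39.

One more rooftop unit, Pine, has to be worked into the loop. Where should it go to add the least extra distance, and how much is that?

Insertion cost between consecutive stops i–j is d(i,Pine) + d(Pine,j) − d(i,j):
  between Thorn and Alder: 29 + 32 − 17 = 44
  between Alder and Corby: 32 + 13 − 29 = 16
  between Corby and Sutton: 13 + 33 − 26 = 20
  between Sutton and Cedar: 33 + 39 − 35 = 37
  between Cedar and Thorn: 39 + 29 − 11 = 57
Cheapest insertion is between Alder and Corby, adding 16.
New total = 118 + 16 = 134.

Adding 16 km by placing Pine on the Alder–Corby leg.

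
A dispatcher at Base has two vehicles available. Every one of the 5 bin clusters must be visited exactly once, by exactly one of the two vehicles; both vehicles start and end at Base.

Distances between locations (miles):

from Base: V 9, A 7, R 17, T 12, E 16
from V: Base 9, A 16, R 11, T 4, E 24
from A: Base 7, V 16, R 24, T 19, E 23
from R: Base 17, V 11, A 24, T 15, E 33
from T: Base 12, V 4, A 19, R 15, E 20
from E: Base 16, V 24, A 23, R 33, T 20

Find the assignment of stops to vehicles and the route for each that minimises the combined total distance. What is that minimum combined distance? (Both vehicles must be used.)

Minimum combined distance: 82 miles.

Try each way of splitting the stops between the two vehicles (each non-empty) and, for each split, find the best tour for each vehicle:
  {V} + {A, R, T, E}: 18 + 82 = 100
  {A} + {V, R, T, E}: 14 + 68 = 82
  {V, A} + {R, T, E}: 32 + 68 = 100
  {R} + {V, A, T, E}: 34 + 63 = 97
  {V, R} + {A, T, E}: 37 + 62 = 99
  {A, R} + {V, T, E}: 48 + 49 = 97
  … (15 splits in total)
Best: vehicle 1 Base → A → Base = 14; vehicle 2 Base → R → V → T → E → Base = 68; combined 82.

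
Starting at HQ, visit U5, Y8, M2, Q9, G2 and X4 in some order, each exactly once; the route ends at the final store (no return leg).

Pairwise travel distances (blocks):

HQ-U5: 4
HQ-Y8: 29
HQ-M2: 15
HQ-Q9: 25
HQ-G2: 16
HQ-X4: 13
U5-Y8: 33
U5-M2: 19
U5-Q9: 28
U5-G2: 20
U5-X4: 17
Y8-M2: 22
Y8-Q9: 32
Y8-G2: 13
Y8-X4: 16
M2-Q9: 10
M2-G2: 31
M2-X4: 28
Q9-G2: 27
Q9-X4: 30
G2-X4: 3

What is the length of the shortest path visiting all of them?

Minimum one-way distance = 69 blocks.

There are 6! = 720 possible orderings.
HQ → U5 → Y8 → M2 → Q9 → G2 → X4: 4+33+22+10+27+3 = 99
HQ → U5 → Y8 → M2 → Q9 → X4 → G2: 4+33+22+10+30+3 = 102
HQ → U5 → Y8 → M2 → G2 → Q9 → X4: 4+33+22+31+27+30 = 147
HQ → U5 → Y8 → M2 → G2 → X4 → Q9: 4+33+22+31+3+30 = 123
HQ → U5 → Y8 → M2 → X4 → Q9 → G2: 4+33+22+28+30+27 = 144
HQ → U5 → Y8 → M2 → X4 → G2 → Q9: 4+33+22+28+3+27 = 117
HQ → U5 → Y8 → Q9 → M2 → G2 → X4: 4+33+32+10+31+3 = 113
HQ → U5 → Y8 → Q9 → M2 → X4 → G2: 4+33+32+10+28+3 = 110
… (712 more)
HQ → U5 → X4 → G2 → Y8 → M2 → Q9: 4+17+3+13+22+10 = 69  ← best
The minimum is 69.
One shortest path: HQ → U5 → X4 → G2 → Y8 → M2 → Q9.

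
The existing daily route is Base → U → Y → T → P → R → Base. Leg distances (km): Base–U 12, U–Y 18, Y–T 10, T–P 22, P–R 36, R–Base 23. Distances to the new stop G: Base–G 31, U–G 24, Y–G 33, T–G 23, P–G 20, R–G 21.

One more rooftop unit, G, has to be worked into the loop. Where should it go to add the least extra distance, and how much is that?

Insertion cost between consecutive stops i–j is d(i,G) + d(G,j) − d(i,j):
  between Base and U: 31 + 24 − 12 = 43
  between U and Y: 24 + 33 − 18 = 39
  between Y and T: 33 + 23 − 10 = 46
  between T and P: 23 + 20 − 22 = 21
  between P and R: 20 + 21 − 36 = 5
  between R and Base: 21 + 31 − 23 = 29
Cheapest insertion is between P and R, adding 5.
New total = 121 + 5 = 126.

+5 km — insert G between P and R.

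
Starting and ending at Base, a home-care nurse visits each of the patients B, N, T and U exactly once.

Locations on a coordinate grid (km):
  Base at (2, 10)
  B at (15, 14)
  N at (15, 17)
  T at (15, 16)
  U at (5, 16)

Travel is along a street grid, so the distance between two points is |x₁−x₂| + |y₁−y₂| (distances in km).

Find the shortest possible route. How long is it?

Minimum total distance: 40 km.

Base - B - N - T - U - Base: 17+3+1+10+9 = 40
Base - B - N - U - T - Base: 17+3+11+10+19 = 60
Base - B - T - N - U - Base: 17+2+1+11+9 = 40
Base - B - T - U - N - Base: 17+2+10+11+20 = 60
Base - B - U - N - T - Base: 17+12+11+1+19 = 60
Base - B - U - T - N - Base: 17+12+10+1+20 = 60
Base - N - B - T - U - Base: 20+3+2+10+9 = 44
Base - N - B - U - T - Base: 20+3+12+10+19 = 64
Base - N - T - B - U - Base: 20+1+2+12+9 = 44
Base - N - U - B - T - Base: 20+11+12+2+19 = 64
Base - T - B - N - U - Base: 19+2+3+11+9 = 44
Base - T - N - B - U - Base: 19+1+3+12+9 = 44
The minimum is 40.
One optimal route: Base → B → N → T → U → Base (or its reverse).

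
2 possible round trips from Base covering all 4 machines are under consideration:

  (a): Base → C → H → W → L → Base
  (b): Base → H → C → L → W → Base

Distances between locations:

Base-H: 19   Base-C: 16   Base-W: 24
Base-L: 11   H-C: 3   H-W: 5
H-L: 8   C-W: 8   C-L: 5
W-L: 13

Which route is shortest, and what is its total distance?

(a): 16 + 3 + 5 + 13 + 11 = 48
(b): 19 + 3 + 5 + 13 + 24 = 64

48 — (a) is the shortest.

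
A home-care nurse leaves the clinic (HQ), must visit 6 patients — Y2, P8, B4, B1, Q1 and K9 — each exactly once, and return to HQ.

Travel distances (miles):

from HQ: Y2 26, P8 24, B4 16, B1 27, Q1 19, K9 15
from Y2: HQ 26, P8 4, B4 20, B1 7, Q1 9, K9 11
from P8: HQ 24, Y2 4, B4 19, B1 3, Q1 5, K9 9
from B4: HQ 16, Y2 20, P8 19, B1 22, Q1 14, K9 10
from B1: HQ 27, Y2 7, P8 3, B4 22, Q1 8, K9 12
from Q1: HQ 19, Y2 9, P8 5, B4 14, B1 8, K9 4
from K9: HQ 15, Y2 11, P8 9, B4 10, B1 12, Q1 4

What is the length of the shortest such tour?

Minimum total distance: 70 miles.

With 6 stops there are 6!/2 = 360 distinct round trips (a route and its reverse cost the same).
HQ - Y2 - P8 - B4 - B1 - Q1 - K9 - HQ: 26+4+19+22+8+4+15 = 98
HQ - Y2 - P8 - B4 - B1 - K9 - Q1 - HQ: 26+4+19+22+12+4+19 = 106
HQ - Y2 - P8 - B4 - Q1 - B1 - K9 - HQ: 26+4+19+14+8+12+15 = 98
HQ - Y2 - P8 - B4 - Q1 - K9 - B1 - HQ: 26+4+19+14+4+12+27 = 106
HQ - Y2 - P8 - B4 - K9 - B1 - Q1 - HQ: 26+4+19+10+12+8+19 = 98
HQ - Y2 - P8 - B4 - K9 - Q1 - B1 - HQ: 26+4+19+10+4+8+27 = 98
HQ - Y2 - P8 - B1 - B4 - Q1 - K9 - HQ: 26+4+3+22+14+4+15 = 88
HQ - Y2 - P8 - B1 - B4 - K9 - Q1 - HQ: 26+4+3+22+10+4+19 = 88
… (352 more)
HQ - B4 - Y2 - P8 - B1 - Q1 - K9 - HQ: 16+20+4+3+8+4+15 = 70  ← best
The minimum is 70.
One optimal route: HQ → B4 → Y2 → P8 → B1 → Q1 → K9 → HQ (or its reverse).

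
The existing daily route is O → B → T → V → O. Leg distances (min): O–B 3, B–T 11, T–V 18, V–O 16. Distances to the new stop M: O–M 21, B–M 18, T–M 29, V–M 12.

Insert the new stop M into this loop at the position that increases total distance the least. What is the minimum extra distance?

Adding 17 min by placing M on the V–O leg.

Insertion cost between consecutive stops i–j is d(i,M) + d(M,j) − d(i,j):
  between O and B: 21 + 18 − 3 = 36
  between B and T: 18 + 29 − 11 = 36
  between T and V: 29 + 12 − 18 = 23
  between V and O: 12 + 21 − 16 = 17
Cheapest insertion is between V and O, adding 17.
New total = 48 + 17 = 65.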